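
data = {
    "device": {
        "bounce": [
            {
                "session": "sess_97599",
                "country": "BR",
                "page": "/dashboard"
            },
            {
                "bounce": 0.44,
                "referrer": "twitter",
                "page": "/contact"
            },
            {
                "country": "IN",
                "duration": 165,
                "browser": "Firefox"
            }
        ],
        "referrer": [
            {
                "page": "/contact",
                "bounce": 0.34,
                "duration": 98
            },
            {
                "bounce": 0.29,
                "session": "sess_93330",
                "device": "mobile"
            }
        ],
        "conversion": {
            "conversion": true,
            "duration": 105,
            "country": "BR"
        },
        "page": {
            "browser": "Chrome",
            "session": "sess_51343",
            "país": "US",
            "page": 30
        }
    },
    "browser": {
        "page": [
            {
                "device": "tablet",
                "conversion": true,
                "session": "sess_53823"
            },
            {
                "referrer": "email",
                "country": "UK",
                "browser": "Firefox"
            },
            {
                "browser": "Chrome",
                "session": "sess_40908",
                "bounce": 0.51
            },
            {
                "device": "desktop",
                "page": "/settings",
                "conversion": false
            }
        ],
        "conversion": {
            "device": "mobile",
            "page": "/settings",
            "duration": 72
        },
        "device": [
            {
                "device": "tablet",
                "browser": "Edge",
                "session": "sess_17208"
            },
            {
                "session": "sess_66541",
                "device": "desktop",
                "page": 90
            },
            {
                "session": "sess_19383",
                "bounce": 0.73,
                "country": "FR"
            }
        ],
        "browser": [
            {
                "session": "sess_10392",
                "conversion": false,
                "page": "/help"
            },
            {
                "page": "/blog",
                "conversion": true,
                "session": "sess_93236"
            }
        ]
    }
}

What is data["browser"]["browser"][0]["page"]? "/help"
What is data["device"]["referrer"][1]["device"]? "mobile"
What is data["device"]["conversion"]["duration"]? 105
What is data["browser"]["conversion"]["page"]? "/settings"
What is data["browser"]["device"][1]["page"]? 90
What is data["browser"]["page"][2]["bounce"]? 0.51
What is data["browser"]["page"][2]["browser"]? "Chrome"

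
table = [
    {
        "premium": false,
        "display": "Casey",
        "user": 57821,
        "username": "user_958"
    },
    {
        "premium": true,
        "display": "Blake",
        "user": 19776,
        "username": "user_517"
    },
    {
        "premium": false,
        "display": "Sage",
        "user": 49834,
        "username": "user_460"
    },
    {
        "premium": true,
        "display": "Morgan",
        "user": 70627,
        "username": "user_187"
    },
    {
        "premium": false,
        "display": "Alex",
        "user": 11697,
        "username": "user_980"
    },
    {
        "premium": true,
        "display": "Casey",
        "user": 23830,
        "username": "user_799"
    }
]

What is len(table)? 6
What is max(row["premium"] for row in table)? True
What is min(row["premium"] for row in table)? False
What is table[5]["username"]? "user_799"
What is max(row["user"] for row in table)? 70627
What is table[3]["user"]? 70627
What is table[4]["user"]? 11697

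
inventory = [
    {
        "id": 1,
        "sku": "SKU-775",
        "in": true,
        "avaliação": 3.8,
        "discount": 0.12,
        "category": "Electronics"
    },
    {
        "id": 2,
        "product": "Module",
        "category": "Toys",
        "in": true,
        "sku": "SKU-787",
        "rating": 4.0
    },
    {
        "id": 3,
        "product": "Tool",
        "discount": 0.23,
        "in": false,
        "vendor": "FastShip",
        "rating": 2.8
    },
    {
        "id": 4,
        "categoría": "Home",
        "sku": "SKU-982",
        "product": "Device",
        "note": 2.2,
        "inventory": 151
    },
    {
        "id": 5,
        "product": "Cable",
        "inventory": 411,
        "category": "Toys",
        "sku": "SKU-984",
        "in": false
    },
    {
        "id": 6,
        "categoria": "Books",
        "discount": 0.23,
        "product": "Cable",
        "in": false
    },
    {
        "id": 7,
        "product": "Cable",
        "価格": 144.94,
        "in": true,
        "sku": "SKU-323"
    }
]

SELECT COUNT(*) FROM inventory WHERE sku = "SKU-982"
1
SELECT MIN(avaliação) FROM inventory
3.8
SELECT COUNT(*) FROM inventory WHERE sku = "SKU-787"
1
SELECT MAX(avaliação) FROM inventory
3.8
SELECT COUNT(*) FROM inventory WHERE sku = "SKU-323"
1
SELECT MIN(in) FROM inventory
False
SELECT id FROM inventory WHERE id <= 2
[1, 2]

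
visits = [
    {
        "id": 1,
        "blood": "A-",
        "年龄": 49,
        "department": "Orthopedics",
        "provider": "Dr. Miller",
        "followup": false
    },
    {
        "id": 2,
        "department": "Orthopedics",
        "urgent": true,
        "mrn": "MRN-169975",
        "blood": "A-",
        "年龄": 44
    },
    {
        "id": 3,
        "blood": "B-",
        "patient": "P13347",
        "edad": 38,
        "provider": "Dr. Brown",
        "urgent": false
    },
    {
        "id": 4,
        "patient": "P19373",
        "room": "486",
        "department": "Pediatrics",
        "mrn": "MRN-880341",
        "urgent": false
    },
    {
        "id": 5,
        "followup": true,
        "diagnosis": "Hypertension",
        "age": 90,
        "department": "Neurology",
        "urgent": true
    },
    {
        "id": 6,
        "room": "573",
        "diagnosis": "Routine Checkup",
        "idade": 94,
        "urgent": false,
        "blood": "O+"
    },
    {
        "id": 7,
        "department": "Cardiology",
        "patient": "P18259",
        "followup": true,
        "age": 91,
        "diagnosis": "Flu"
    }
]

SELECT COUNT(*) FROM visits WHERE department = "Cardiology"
1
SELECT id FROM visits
[1, 2, 3, 4, 5, 6, 7]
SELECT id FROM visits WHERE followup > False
[5, 7]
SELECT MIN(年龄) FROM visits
44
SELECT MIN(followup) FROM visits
False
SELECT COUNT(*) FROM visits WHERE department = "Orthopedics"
2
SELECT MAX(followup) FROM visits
True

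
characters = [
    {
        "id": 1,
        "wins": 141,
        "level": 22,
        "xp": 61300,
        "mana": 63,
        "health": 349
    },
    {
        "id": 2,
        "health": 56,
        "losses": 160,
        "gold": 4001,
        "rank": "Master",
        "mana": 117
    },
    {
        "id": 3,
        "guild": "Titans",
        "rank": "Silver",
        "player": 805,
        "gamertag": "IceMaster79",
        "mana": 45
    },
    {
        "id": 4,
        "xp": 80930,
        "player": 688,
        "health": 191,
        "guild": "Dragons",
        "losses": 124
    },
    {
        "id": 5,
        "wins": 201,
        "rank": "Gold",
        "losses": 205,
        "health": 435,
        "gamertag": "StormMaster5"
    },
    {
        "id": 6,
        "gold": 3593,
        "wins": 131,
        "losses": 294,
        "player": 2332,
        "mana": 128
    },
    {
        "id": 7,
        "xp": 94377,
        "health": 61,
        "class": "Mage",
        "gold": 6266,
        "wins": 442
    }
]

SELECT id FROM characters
[1, 2, 3, 4, 5, 6, 7]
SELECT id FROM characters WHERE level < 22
[]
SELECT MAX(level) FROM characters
22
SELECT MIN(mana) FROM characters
45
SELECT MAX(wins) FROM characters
442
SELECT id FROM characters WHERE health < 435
[1, 2, 4, 7]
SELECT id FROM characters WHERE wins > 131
[1, 5, 7]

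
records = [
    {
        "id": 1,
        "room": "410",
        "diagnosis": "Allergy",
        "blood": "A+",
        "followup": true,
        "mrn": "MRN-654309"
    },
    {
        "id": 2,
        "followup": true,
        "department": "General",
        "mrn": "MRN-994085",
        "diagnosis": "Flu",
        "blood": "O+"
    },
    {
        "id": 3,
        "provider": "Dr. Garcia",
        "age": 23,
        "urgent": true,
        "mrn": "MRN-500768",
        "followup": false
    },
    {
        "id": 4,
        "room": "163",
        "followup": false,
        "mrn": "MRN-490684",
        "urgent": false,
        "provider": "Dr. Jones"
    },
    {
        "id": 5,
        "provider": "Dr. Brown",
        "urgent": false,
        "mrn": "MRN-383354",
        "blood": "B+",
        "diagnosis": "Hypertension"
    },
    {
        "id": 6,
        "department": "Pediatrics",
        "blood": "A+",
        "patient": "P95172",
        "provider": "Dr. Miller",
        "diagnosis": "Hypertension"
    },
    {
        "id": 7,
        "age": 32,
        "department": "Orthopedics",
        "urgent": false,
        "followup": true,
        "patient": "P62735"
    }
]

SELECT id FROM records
[1, 2, 3, 4, 5, 6, 7]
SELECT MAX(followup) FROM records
True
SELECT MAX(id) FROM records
7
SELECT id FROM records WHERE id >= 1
[1, 2, 3, 4, 5, 6, 7]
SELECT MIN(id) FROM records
1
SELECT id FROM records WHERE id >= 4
[4, 5, 6, 7]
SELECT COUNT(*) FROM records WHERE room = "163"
1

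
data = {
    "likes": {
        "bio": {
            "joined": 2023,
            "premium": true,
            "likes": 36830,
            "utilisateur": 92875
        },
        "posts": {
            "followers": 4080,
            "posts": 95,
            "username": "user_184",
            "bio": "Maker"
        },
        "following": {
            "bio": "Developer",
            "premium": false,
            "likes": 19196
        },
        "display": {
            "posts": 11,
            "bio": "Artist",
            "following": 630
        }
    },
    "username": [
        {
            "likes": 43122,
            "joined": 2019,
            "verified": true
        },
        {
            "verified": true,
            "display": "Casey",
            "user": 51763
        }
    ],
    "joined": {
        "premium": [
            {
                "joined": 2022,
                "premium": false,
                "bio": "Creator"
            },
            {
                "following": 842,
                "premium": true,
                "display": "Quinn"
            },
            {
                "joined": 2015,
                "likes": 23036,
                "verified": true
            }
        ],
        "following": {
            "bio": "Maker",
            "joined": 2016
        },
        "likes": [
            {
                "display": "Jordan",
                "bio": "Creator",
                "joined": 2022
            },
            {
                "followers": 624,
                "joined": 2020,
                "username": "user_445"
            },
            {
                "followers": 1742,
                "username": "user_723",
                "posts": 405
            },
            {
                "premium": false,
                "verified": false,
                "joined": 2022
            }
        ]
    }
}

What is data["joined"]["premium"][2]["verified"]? True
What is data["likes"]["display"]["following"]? 630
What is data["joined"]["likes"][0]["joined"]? 2022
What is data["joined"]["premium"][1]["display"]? "Quinn"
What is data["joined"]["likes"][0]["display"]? "Jordan"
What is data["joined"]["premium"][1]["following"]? 842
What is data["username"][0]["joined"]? 2019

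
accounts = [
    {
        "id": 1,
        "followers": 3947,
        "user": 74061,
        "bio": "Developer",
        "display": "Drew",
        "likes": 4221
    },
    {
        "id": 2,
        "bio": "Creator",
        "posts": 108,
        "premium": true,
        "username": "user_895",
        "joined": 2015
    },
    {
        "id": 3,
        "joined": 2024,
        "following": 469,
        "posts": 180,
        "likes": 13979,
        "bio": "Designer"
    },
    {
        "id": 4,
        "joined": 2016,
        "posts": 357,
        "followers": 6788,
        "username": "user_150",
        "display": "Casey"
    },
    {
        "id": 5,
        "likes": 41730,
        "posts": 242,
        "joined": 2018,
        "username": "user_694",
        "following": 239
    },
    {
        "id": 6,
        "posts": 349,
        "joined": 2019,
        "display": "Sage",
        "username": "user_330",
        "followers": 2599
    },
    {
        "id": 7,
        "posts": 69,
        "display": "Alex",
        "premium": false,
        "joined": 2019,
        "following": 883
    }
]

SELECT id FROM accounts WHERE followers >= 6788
[4]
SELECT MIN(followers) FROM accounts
2599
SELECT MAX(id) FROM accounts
7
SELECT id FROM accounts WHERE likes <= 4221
[1]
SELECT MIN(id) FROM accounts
1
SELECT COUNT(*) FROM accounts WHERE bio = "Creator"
1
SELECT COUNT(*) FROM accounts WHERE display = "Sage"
1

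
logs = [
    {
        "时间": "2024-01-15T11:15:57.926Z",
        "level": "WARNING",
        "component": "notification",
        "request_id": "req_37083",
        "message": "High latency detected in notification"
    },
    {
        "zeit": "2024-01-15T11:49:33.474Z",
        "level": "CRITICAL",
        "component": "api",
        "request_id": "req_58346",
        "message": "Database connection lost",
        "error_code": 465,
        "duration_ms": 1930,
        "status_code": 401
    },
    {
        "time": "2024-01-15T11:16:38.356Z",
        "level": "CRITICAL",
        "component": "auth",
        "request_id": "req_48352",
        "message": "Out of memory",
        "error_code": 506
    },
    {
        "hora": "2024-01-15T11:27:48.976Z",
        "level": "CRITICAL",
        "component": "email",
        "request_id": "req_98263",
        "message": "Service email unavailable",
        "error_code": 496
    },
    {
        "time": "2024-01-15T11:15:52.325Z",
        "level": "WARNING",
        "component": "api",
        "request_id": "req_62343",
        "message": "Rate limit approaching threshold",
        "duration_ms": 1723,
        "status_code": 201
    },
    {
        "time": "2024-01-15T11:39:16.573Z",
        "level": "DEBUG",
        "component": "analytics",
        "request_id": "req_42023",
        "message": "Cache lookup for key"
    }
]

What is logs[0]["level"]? "WARNING"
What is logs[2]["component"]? "auth"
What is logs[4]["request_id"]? "req_62343"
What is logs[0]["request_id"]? "req_37083"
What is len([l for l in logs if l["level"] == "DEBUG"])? 1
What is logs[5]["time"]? "2024-01-15T11:39:16.573Z"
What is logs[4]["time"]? "2024-01-15T11:15:52.325Z"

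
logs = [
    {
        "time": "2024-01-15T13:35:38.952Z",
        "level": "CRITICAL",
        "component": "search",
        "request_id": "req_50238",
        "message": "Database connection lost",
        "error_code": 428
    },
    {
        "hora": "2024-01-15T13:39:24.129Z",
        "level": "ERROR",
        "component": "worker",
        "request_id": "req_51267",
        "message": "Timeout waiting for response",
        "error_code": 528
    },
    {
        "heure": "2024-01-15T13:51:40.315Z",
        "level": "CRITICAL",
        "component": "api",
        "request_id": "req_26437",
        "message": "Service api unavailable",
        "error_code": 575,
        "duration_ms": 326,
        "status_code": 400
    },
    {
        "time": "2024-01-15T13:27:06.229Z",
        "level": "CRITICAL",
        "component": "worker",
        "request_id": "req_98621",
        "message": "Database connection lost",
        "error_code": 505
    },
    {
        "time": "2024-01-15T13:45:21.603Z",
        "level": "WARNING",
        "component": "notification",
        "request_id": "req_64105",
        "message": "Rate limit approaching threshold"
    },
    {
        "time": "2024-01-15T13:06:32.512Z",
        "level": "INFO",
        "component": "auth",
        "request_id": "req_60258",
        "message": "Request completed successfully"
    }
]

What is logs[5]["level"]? "INFO"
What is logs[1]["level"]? "ERROR"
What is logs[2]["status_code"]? 400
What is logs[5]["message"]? "Request completed successfully"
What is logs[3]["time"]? "2024-01-15T13:27:06.229Z"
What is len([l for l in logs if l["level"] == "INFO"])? 1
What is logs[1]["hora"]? "2024-01-15T13:39:24.129Z"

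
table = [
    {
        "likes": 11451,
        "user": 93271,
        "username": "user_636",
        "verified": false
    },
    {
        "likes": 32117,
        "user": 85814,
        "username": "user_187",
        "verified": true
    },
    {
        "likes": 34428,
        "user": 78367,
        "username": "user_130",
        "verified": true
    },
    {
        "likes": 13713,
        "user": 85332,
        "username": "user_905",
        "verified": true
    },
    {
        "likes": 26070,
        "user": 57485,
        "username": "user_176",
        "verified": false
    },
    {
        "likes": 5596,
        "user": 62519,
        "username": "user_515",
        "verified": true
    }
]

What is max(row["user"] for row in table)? 93271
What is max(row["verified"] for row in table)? True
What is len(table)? 6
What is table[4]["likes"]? 26070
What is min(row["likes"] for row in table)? 5596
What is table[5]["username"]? "user_515"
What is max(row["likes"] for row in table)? 34428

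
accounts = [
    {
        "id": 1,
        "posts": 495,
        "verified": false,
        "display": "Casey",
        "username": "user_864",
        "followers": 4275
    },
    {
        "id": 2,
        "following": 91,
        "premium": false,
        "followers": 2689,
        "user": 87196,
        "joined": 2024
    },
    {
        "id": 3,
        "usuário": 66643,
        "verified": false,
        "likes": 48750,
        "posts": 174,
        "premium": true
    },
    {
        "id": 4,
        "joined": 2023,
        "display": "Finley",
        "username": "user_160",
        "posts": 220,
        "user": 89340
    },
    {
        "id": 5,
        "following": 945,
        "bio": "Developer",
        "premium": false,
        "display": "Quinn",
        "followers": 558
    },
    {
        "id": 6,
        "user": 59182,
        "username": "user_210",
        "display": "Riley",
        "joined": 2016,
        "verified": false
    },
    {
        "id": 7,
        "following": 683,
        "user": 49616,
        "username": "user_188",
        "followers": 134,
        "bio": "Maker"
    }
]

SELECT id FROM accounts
[1, 2, 3, 4, 5, 6, 7]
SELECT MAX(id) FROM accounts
7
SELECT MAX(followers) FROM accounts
4275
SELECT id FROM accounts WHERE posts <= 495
[1, 3, 4]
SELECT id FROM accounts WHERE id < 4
[1, 2, 3]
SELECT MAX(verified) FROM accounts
False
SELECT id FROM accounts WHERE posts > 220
[1]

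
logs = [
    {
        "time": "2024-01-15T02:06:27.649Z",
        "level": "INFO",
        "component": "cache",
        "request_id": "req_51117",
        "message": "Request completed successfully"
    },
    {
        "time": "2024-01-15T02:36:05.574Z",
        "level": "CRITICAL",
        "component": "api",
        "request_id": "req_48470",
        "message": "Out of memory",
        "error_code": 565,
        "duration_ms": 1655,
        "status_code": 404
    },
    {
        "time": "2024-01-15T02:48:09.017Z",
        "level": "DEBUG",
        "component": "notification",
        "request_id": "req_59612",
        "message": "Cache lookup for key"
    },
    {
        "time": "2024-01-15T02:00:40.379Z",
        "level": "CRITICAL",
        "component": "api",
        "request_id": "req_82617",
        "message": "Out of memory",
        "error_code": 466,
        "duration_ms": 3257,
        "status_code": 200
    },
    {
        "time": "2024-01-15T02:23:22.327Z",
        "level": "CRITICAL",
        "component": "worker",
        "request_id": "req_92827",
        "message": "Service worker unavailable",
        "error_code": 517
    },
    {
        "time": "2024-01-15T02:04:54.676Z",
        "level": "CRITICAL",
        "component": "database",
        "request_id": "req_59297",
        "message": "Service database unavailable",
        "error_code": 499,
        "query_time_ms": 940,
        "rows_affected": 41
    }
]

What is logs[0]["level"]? "INFO"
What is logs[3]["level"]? "CRITICAL"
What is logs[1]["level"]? "CRITICAL"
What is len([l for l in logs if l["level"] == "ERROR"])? 0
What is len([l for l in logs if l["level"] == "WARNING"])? 0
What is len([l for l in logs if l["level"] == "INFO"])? 1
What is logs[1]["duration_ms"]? 1655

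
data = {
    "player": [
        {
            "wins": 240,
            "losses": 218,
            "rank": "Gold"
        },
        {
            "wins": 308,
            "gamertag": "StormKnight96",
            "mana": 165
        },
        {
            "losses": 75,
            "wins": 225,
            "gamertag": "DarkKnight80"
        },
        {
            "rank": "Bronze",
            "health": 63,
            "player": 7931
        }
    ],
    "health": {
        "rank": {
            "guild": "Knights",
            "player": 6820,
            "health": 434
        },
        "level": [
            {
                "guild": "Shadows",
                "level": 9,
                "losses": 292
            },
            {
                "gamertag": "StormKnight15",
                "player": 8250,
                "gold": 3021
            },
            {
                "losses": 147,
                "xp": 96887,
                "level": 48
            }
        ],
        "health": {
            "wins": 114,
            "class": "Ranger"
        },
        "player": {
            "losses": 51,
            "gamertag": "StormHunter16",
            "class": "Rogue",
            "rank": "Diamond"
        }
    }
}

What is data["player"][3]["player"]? 7931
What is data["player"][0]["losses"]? 218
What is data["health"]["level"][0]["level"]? 9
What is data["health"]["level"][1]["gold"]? 3021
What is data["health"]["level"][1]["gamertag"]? "StormKnight15"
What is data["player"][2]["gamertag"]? "DarkKnight80"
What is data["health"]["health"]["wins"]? 114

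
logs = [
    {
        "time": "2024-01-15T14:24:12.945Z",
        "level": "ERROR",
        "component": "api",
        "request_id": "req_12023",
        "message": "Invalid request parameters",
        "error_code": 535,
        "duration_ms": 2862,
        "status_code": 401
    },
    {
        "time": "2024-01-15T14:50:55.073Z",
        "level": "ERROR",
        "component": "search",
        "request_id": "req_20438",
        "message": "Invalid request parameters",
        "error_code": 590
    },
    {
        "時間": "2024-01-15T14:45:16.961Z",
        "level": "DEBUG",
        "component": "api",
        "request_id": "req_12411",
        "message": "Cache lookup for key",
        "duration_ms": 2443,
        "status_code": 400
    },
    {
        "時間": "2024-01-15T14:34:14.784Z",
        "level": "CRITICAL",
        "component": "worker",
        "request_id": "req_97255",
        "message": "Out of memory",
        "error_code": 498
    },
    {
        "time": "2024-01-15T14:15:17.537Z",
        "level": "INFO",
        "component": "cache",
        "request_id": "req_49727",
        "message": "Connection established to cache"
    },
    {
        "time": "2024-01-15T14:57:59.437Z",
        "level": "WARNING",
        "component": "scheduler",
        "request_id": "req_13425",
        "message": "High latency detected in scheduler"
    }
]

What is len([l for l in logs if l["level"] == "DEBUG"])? 1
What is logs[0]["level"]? "ERROR"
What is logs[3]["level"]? "CRITICAL"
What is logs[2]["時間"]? "2024-01-15T14:45:16.961Z"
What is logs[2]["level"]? "DEBUG"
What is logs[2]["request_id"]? "req_12411"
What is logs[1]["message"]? "Invalid request parameters"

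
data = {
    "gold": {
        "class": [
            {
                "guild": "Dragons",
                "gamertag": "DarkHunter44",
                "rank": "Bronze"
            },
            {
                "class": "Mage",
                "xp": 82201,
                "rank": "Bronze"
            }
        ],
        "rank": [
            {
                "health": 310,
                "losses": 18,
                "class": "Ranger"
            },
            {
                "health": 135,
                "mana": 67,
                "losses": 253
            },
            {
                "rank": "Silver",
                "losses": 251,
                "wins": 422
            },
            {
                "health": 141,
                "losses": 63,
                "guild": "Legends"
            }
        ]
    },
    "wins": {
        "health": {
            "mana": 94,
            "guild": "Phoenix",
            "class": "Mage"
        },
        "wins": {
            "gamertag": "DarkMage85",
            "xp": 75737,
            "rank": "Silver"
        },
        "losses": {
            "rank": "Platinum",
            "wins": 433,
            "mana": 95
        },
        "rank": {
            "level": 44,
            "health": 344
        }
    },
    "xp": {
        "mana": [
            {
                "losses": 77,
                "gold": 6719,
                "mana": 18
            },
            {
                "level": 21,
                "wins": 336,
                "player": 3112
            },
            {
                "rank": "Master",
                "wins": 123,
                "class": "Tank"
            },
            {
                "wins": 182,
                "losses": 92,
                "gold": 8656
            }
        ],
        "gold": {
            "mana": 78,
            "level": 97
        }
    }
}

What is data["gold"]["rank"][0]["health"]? 310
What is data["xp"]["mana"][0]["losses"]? 77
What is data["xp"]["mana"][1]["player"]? 3112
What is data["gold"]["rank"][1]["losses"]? 253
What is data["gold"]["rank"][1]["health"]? 135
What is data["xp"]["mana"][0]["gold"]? 6719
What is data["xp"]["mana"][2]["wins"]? 123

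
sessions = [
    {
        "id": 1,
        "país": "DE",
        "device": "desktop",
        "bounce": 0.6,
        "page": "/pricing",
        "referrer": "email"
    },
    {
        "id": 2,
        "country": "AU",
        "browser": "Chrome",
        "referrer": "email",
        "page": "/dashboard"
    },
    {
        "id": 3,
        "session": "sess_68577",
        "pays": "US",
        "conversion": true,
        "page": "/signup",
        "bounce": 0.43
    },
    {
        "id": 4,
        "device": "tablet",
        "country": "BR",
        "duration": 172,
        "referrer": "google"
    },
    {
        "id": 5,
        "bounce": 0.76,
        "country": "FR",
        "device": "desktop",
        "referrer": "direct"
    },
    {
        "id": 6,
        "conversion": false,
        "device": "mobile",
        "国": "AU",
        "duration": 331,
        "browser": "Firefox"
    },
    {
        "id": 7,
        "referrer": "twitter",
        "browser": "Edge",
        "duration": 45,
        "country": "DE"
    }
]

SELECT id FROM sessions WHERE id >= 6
[6, 7]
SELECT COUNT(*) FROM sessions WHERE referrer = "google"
1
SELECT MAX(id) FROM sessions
7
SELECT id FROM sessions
[1, 2, 3, 4, 5, 6, 7]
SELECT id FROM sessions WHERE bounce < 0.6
[3]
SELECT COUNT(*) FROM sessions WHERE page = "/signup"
1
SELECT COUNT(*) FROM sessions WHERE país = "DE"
1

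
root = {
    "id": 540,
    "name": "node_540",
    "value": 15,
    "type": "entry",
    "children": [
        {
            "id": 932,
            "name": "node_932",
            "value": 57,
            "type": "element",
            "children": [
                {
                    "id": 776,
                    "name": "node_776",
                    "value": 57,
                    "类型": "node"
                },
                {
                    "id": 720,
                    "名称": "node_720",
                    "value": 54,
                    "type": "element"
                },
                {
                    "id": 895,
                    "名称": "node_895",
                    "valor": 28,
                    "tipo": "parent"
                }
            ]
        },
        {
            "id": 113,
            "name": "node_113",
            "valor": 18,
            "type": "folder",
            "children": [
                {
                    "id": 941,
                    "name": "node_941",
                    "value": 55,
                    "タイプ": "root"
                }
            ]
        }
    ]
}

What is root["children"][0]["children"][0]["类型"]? "node"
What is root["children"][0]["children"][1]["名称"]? "node_720"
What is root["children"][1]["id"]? 113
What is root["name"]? "node_540"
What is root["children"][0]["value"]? 57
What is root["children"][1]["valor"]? 18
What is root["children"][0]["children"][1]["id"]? 720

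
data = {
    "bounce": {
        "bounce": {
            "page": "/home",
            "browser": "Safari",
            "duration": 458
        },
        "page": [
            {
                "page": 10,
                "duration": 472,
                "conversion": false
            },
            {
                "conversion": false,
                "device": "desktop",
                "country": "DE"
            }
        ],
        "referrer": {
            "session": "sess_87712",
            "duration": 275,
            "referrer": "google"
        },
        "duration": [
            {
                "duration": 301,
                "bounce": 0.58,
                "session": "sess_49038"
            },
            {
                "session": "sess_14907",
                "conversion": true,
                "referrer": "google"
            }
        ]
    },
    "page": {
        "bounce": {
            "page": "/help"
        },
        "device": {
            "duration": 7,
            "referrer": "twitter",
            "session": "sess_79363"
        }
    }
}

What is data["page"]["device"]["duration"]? 7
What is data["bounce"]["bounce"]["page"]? "/home"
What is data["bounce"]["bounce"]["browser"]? "Safari"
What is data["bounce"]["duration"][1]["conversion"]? True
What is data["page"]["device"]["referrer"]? "twitter"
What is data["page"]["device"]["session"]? "sess_79363"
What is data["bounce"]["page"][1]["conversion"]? False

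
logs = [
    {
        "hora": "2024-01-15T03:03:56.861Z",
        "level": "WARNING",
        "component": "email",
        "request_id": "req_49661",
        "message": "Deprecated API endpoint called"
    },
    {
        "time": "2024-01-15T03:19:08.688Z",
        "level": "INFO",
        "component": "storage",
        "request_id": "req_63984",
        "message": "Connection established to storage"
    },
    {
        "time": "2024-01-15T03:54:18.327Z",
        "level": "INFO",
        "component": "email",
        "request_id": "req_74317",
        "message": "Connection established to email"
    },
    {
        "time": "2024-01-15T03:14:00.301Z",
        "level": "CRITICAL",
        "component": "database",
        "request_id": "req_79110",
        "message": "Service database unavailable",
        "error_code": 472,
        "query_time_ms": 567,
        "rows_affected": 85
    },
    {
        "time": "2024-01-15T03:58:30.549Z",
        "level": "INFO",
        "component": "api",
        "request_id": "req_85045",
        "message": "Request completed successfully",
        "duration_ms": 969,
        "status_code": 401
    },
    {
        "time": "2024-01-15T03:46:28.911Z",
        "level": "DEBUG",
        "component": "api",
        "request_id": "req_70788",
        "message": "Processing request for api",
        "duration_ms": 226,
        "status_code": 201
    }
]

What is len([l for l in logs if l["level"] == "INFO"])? 3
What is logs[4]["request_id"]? "req_85045"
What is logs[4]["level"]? "INFO"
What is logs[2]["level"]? "INFO"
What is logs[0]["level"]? "WARNING"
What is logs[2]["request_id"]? "req_74317"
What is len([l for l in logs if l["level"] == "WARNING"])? 1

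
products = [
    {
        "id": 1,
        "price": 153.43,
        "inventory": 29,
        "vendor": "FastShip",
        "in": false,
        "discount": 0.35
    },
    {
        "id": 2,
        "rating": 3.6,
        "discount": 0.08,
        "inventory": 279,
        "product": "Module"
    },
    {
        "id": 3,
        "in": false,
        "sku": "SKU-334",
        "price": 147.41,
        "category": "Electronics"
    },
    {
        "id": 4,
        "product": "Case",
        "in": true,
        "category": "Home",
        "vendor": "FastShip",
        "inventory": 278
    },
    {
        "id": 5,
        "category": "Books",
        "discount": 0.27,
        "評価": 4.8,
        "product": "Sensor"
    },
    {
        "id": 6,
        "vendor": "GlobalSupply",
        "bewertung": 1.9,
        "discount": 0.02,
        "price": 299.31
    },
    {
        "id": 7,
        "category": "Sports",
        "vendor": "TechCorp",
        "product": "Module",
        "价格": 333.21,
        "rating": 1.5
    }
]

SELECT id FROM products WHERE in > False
[4]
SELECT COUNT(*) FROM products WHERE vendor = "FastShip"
2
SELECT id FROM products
[1, 2, 3, 4, 5, 6, 7]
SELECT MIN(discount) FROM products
0.02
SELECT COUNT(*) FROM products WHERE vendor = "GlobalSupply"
1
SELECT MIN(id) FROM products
1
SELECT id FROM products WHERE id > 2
[3, 4, 5, 6, 7]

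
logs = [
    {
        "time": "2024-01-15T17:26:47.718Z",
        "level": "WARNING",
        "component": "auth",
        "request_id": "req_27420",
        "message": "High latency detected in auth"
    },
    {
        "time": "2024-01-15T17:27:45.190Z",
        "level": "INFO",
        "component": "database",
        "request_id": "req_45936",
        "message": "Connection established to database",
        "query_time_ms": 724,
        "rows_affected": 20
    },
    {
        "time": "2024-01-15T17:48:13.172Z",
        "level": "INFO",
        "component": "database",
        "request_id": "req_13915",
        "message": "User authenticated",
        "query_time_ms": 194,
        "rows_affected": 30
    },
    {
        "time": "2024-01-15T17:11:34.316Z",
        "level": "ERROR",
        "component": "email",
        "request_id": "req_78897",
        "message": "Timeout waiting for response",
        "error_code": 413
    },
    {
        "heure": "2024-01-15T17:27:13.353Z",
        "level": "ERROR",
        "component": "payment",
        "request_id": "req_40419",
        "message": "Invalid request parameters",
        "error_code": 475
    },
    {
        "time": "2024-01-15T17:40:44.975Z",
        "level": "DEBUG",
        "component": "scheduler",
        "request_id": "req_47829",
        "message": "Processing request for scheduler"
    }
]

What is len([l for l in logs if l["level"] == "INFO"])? 2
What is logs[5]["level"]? "DEBUG"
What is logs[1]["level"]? "INFO"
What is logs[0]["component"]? "auth"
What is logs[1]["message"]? "Connection established to database"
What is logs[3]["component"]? "email"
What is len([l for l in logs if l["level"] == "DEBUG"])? 1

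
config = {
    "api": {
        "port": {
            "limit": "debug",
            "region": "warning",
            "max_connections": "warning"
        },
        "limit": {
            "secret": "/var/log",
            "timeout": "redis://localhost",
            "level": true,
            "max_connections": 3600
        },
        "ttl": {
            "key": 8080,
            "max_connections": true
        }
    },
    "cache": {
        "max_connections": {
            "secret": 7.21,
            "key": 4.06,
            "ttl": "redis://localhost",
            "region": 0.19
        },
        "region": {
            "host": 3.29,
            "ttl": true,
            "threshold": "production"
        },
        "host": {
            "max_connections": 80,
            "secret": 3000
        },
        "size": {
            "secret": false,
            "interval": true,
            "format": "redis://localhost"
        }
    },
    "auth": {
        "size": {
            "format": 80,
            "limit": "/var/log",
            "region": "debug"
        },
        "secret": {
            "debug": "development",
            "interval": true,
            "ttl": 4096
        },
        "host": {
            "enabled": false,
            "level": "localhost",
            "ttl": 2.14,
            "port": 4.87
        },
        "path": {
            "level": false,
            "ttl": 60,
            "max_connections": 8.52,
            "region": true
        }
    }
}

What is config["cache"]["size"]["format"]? "redis://localhost"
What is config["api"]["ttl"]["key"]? 8080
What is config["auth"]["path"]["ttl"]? 60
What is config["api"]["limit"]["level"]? True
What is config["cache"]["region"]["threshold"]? "production"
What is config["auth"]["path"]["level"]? False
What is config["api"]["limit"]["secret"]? "/var/log"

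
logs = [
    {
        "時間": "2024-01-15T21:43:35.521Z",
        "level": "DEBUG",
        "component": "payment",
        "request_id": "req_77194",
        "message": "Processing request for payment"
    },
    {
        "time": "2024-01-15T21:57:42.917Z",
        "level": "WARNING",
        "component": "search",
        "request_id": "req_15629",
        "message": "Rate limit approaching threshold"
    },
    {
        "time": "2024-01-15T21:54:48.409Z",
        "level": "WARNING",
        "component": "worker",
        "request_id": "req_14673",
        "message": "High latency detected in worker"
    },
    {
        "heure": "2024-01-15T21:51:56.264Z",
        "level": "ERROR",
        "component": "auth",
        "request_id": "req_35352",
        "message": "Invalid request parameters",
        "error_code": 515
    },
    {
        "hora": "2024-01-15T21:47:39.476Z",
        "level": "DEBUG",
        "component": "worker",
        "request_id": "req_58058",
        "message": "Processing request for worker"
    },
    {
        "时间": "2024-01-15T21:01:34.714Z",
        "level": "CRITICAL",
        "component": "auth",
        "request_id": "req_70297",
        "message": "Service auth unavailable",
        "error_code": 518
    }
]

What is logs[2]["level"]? "WARNING"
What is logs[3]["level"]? "ERROR"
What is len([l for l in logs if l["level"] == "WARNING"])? 2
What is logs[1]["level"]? "WARNING"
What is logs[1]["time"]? "2024-01-15T21:57:42.917Z"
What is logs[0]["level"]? "DEBUG"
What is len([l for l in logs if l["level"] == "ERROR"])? 1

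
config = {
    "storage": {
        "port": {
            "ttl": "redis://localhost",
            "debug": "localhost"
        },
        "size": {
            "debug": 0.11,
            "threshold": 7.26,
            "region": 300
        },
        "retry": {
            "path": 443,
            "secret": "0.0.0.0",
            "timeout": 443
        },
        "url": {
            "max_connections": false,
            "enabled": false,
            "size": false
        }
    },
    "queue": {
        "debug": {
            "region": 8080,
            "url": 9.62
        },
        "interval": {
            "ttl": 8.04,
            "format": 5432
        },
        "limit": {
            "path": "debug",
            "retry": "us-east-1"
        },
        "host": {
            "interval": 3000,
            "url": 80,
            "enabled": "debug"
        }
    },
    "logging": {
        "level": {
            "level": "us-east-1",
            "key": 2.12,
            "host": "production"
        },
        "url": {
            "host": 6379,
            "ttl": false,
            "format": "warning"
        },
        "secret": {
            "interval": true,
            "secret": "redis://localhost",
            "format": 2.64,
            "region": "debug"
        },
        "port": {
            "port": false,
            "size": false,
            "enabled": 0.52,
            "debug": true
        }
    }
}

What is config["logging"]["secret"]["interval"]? True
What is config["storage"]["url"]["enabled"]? False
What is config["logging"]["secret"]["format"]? 2.64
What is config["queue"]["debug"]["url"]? 9.62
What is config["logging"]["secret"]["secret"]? "redis://localhost"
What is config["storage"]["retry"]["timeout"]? 443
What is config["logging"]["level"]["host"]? "production"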